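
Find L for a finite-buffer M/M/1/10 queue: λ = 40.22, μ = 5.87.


ρ = 40.22/5.87 = 6.8518
L = ρ[1 − (K+1)ρ^K + Kρ^(K+1)] / [(1−ρ)(1−ρ^(K+1))]
Numerator: 6.8518·(1 − 11·228055027.172055 + 10·1562584871.015340) = 89876580926.938522
Denominator: (-5.8518)·(-1562584870.015340) = 9143916573.258419
L = 89876580926.938522/9143916573.258419 = 9.8291

Final: 9.8291


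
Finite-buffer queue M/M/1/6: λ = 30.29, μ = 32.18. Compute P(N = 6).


ρ = λ/μ = 30.29/32.18 = 0.9413
P_K = (1−ρ)ρ^K/(1−ρ^(K+1)) = (0.05873·0.695472)/(1 − 0.654625)
= 0.040847/0.345375 = 0.118267

Final: 0.118267


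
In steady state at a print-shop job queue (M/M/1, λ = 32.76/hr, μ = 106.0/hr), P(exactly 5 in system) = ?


ρ = 32.76/106.0 = 0.3091
P_n = (1−ρ)·ρ^n = (1 − 0.3091)·0.3091^5 = 0.6909·0.002820 = 0.001948

Final: 0.001948


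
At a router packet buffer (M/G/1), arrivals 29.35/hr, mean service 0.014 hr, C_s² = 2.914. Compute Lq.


ρ = λ·E[S] = 29.35·0.014 = 0.4109
Lq = ρ²(1+C_s²)/(2(1−ρ)) = 0.1688·(1+2.914)/(2·0.5891)
= 0.1688·3.9140/1.1782 = 0.56089

Final: 0.56089


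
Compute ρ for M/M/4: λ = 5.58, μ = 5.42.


ρ = λ/(cμ) = 5.58/(4·5.42) = 5.58/21.68 = 0.2574

Final: 0.2574


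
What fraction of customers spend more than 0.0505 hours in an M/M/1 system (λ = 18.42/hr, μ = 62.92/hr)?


W ~ Exponential(μ−λ) for M/M/1.
μ − λ = 62.92 − 18.42 = 44.5000
P(W > t) = e^{−(μ−λ)t} = e^{−2.2473} = 0.105689

Final: 0.105689


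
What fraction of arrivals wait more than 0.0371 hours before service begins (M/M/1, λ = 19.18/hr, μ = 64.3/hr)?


ρ = 19.18/64.3 = 0.2983
P(Wq > t) = ρ·e^{−(μ−λ)t} = 0.2983·e^{−1.6740}
= 0.2983·0.187505 = 0.055931

Final: 0.055931


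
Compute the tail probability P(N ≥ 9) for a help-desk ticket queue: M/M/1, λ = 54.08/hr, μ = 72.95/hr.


ρ = 54.08/72.95 = 0.7413
P(N ≥ n) = ρ^n = 0.7413^9 = 0.067624

Final: 0.067624


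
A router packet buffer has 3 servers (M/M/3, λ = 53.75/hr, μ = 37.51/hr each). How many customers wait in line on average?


a = λ/μ = 1.4330; ρ = a/3 = 0.4777
P₀ = 0.227353
Lq = P₀·a^c·ρ / (c!·(1−ρ)²) = 0.227353·2.94235·0.4777/(6·0.27285)
= 0.19518

Final: 0.19518


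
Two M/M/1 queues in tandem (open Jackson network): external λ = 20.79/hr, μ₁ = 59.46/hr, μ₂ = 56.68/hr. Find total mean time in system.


Each node sees arrival rate λ = 20.79/hr (tandem ⇒ throughput preserved).
W₁ = 1/(μ₁−λ) = 1/(59.46−20.79) = 0.02586 hr
W₂ = 1/(μ₂−λ) = 1/(56.68−20.79) = 0.02786 hr
W_total = W₁ + W₂ = 0.02586 + 0.02786 = 0.05372 hr

Final: 0.05372 hr


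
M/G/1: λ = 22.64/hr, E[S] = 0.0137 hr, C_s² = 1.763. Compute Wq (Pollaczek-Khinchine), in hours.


ρ = λ·E[S] = 22.64·0.0137 = 0.3102
E[S²] = E[S]²(1+C_s²) = 0.0137²·(1+1.763) = 0.0005186
Wq = λ·E[S²]/(2(1−ρ)) = 22.64·0.0005186/(2·0.6898) = 0.008510 hr

Final: 0.008510 hr


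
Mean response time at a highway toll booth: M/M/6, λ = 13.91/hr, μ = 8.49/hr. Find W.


a = 1.6384; ρ = 0.2731; P₀ = 0.194207
Lq = P₀·a^c·ρ/(c!(1−ρ)²) = 0.002696
Wq = Lq/λ = 0.002696/13.91 = 0.0001938 hr
W = Wq + 1/μ = 0.0001938 + 0.11779 = 0.11798 hr

Final: 0.11798 hr


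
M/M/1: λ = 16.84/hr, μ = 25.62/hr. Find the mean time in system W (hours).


W = 1/(μ−λ) = 1/(25.62 − 16.84) = 1/8.78 = 0.1139 hr

Final: 0.1139 hr


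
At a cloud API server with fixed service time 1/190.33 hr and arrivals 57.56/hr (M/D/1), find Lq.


ρ = 57.56/190.33 = 0.3024
M/D/1: Lq = ρ²/(2(1−ρ)) = 0.09146/(2·0.6976) = 0.06555

Final: 0.06555


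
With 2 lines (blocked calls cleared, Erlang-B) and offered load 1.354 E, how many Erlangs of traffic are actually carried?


B(2,1.354) = 0.280267 (Erlang-B)
Carried load = a(1 − B) = 1.354·(1 − 0.280267) = 1.354·0.719733 = 0.9745 E

Final: 0.9745 Erlangs


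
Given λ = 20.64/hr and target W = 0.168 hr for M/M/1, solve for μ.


W = 1/(μ−λ) ⇒ μ − λ = 1/W = 1/0.168 = 5.9524
μ = λ + 1/W = 20.64 + 5.9524 = 26.5924 per hr

Final: 26.5924 /hr


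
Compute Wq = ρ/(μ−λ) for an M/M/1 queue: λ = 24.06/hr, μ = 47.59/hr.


ρ = 24.06/47.59 = 0.5056
Wq = ρ/(μ−λ) = 0.5056/(47.59 − 24.06) = 0.5056/23.53 = 0.02149 hr

Final: 0.02149 hr


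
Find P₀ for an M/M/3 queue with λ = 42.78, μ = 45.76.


a = λ/μ = 42.78/45.76 = 0.9349; ρ = a/c = 0.3116
Σ_{k=0}^{2} a^k/k! (terms k=0..2) = 1.00000 + 0.93488 + 0.43700 = 2.37188
Tail: a^3/(3!(1−ρ)) = 0.81708/(6·0.6884) = 0.19783
P₀ = 1/(2.37188 + 0.19783) = 1/2.56970 = 0.389150

Final: 0.389150


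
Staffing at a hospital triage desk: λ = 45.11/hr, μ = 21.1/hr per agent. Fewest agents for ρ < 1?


Stability requires cμ > λ ⇔ c > λ/μ.
λ/μ = 45.11/21.1 = 2.1379
Minimum integer c = ⌊2.1379⌋ + 1 = 3
Check: 3·21.1 = 63.30 > 45.11, while 2·21.1 = 42.20 ≤ 45.11

Final: 3 servers


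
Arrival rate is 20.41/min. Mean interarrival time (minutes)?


Mean interarrival time = 1/λ = 1/20.41 minute = 0.04900 minute
In minutes: 0.04900 × 1 = 0.04900 min

Final: 0.04900 min


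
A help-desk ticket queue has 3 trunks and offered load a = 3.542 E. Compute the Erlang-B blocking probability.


B(c,a) = (a^c/c!) / Σ_{k=0}^{c} a^k/k!
a^3/3! = 7.406183
Σ terms (k=0..3): 1.00000 + 3.54200 + 6.27288 + 7.40618 = 18.221065
B = 7.406183/18.221065 = 0.406463

Final: 0.406463


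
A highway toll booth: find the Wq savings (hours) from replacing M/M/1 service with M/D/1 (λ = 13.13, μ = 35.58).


ρ = 13.13/35.58 = 0.3690
Wq(M/M/1) = ρ/(μ−λ) = 0.3690/22.45 = 0.01644 hr
Wq(M/D/1) = ρ/(2(μ−λ)) = 0.008219 hr
Savings = 0.01644 − 0.008219 = 0.008219 hr

Final: 0.008219 hr


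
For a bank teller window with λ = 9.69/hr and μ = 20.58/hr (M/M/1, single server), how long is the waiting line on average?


ρ = 9.69/20.58 = 0.4708
Lq = ρ²/(1−ρ) = 0.2217/0.5292 = 0.4190

Final: 0.4190


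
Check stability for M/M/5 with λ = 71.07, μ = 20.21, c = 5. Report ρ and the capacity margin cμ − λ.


Total capacity cμ = 5·20.21 = 101.05/hr
ρ = λ/(cμ) = 71.07/101.05 = 0.7033
Stable ⇔ ρ < 1: YES
Spare capacity = cμ − λ = 101.05 − 71.07 = 29.98/hr

Final: ρ = 0.7033; stable; margin = 29.98/hr


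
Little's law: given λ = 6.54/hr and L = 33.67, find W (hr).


W = L/λ = 33.67/6.54 = 5.1483 hr

Final: 5.1483 hr


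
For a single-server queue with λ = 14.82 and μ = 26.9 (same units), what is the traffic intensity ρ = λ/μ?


ρ = λ/μ = 14.82/26.9 = 0.5509

Final: 0.5509


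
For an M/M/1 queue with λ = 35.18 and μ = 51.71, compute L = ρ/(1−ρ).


ρ = λ/μ = 35.18/51.71 = 0.6803
L = ρ/(1−ρ) = 0.6803/(1 − 0.6803) = 0.6803/0.3197 = 2.1283

Final: 2.1283


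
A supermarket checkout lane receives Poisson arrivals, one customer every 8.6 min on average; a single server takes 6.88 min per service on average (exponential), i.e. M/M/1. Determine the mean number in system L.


λ = 60/8.6 = 6.9767 /hr
μ = 60/6.88 = 8.7209 /hr
ρ = λ/μ = 6.9767/8.7209 = 0.8000
L = ρ/(1−ρ) = 0.8000/0.2000 = 4.0000

Final: 4.0000


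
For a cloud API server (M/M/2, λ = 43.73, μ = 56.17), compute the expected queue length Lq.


a = λ/μ = 0.7785; ρ = a/2 = 0.3893
P₀ = 0.439610
Lq = P₀·a^c·ρ / (c!·(1−ρ)²) = 0.439610·0.60611·0.3893/(2·0.37300)
= 0.13904

Final: 0.13904


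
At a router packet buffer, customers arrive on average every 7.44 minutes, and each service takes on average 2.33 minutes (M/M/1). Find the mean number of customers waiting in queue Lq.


λ = 60/7.44 = 8.0645 /hr
μ = 60/2.33 = 25.7511 /hr
ρ = λ/μ = 8.0645/25.7511 = 0.3132
Lq = ρ²/(1−ρ) = 0.09808/0.6868 = 0.1428

Final: 0.1428


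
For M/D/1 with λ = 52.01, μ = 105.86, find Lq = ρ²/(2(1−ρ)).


ρ = 52.01/105.86 = 0.4913
M/D/1: Lq = ρ²/(2(1−ρ)) = 0.2414/(2·0.5087) = 0.23726

Final: 0.23726


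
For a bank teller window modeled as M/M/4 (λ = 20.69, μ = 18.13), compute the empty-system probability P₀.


a = λ/μ = 20.69/18.13 = 1.1412; ρ = a/c = 0.2853
Σ_{k=0}^{3} a^k/k! (terms k=0..3) = 1.00000 + 1.14120 + 0.65117 + 0.24771 = 3.04008
Tail: a^4/(4!(1−ρ)) = 1.69610/(24·0.7147) = 0.09888
P₀ = 1/(3.04008 + 0.09888) = 1/3.13896 = 0.318577

Final: 0.318577


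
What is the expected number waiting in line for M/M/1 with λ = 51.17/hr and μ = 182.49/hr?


ρ = 51.17/182.49 = 0.2804
Lq = ρ²/(1−ρ) = 0.07862/0.7196 = 0.1093

Final: 0.1093


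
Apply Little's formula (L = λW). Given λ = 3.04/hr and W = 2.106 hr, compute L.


L = λW = 3.04·2.106 = 6.4022

Final: 6.4022


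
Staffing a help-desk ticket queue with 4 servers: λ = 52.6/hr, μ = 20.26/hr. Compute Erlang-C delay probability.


a = λ/μ = 2.5962; ρ = a/4 = 0.6491
P₀ = 0.065455 (from M/M/c formula)
C(c,a) = [a^c/(c!(1−ρ))]·P₀ = [45.43444/(24·0.3509)]·0.065455
= 5.39441·0.065455 = 0.353093

Final: 0.353093


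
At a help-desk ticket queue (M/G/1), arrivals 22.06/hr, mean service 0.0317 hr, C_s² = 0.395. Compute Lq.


ρ = λ·E[S] = 22.06·0.0317 = 0.6993
Lq = ρ²(1+C_s²)/(2(1−ρ)) = 0.4890·(1+0.395)/(2·0.3007)
= 0.4890·1.3950/0.6014 = 1.13434

Final: 1.13434


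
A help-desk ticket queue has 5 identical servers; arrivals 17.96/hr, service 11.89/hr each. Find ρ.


ρ = λ/(cμ) = 17.96/(5·11.89) = 17.96/59.45 = 0.3021

Final: 0.3021


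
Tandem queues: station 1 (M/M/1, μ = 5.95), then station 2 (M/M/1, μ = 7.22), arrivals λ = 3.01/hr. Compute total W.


Each node sees arrival rate λ = 3.01/hr (tandem ⇒ throughput preserved).
W₁ = 1/(μ₁−λ) = 1/(5.95−3.01) = 0.34014 hr
W₂ = 1/(μ₂−λ) = 1/(7.22−3.01) = 0.23753 hr
W_total = W₁ + W₂ = 0.34014 + 0.23753 = 0.57767 hr

Final: 0.57767 hr


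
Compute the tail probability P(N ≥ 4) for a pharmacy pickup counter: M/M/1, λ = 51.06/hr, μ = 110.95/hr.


ρ = 51.06/110.95 = 0.4602
P(N ≥ n) = ρ^n = 0.4602^4 = 0.044855

Final: 0.044855


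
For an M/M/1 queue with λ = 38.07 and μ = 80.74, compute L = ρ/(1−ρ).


ρ = λ/μ = 38.07/80.74 = 0.4715
L = ρ/(1−ρ) = 0.4715/(1 − 0.4715) = 0.4715/0.5285 = 0.8922

Final: 0.8922


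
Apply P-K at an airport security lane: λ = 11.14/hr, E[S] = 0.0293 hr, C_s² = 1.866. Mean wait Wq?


ρ = λ·E[S] = 11.14·0.0293 = 0.3264
E[S²] = E[S]²(1+C_s²) = 0.0293²·(1+1.866) = 0.002460
Wq = λ·E[S²]/(2(1−ρ)) = 11.14·0.002460/(2·0.6736) = 0.02035 hr

Final: 0.02035 hr


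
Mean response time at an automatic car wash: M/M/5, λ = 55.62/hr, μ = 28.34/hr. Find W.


a = 1.9626; ρ = 0.3925; P₀ = 0.139548
Lq = P₀·a^c·ρ/(c!(1−ρ)²) = 0.03602
Wq = Lq/λ = 0.03602/55.62 = 0.0006475 hr
W = Wq + 1/μ = 0.0006475 + 0.03529 = 0.03593 hr

Final: 0.03593 hr


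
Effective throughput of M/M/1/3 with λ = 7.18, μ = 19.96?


ρ = 0.3597; P_K = (1−ρ)ρ^3/(1−ρ^4) = 0.030311
λ_eff = λ(1 − P_K) = 7.18·(1 − 0.030311) = 7.18·0.969689 = 6.9624 /hr

Final: 6.9624 /hr


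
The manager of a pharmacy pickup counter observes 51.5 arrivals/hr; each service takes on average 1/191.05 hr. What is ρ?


ρ = λ/μ = 51.5/191.05 = 0.2696

Final: 0.2696


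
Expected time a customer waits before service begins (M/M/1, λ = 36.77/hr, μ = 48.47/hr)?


ρ = 36.77/48.47 = 0.7586
Wq = ρ/(μ−λ) = 0.7586/(48.47 − 36.77) = 0.7586/11.70 = 0.06484 hr

Final: 0.06484 hr


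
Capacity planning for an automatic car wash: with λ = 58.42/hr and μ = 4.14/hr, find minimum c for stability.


Stability requires cμ > λ ⇔ c > λ/μ.
λ/μ = 58.42/4.14 = 14.1111
Minimum integer c = ⌊14.1111⌋ + 1 = 15
Check: 15·4.14 = 62.10 > 58.42, while 14·4.14 = 57.96 ≤ 58.42

Final: 15 servers


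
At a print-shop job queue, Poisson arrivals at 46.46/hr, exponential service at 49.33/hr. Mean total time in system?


W = 1/(μ−λ) = 1/(49.33 − 46.46) = 1/2.87 = 0.3484 hr

Final: 0.3484 hr


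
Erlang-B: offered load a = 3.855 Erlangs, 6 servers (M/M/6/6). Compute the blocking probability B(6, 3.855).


B(c,a) = (a^c/c!) / Σ_{k=0}^{c} a^k/k!
a^6/6! = 4.558414
Σ terms (k=0..6): 1.00000 + 3.85500 + 7.43051 + 9.54821 + 9.20209 + 7.09481 + 4.55841 = 42.689030
B = 4.558414/42.689030 = 0.106782

Final: 0.106782


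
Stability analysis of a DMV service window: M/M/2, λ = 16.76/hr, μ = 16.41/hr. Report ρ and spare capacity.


Total capacity cμ = 2·16.41 = 32.82/hr
ρ = λ/(cμ) = 16.76/32.82 = 0.5107
Stable ⇔ ρ < 1: YES
Spare capacity = cμ − λ = 32.82 − 16.76 = 16.06/hr

Final: ρ = 0.5107; stable; margin = 16.06/hr


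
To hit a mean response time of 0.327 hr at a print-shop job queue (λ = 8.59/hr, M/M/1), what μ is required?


W = 1/(μ−λ) ⇒ μ − λ = 1/W = 1/0.327 = 3.0581
μ = λ + 1/W = 8.59 + 3.0581 = 11.6481 per hr

Final: 11.6481 /hr


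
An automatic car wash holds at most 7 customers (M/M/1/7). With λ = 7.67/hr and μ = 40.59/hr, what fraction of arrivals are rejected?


ρ = λ/μ = 7.67/40.59 = 0.1890
P_K = (1−ρ)ρ^K/(1−ρ^(K+1)) = (0.8110·0.000008603)/(1 − 0.000001626)
= 0.000006977/0.999998 = 0.000006977

Final: 0.000006977


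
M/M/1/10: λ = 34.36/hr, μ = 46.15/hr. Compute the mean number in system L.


ρ = 34.36/46.15 = 0.7445
L = ρ[1 − (K+1)ρ^K + Kρ^(K+1)] / [(1−ρ)(1−ρ^(K+1))]
Numerator: 0.7445·(1 − 11·0.052338 + 10·0.038967) = 0.606013
Denominator: (0.2555)·(0.961033) = 0.245516
L = 0.606013/0.245516 = 2.4683

Final: 2.4683


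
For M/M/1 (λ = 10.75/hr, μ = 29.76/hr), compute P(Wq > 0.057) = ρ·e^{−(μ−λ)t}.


ρ = 10.75/29.76 = 0.3612
P(Wq > t) = ρ·e^{−(μ−λ)t} = 0.3612·e^{−1.0836}
= 0.3612·0.338385 = 0.122233

Final: 0.122233


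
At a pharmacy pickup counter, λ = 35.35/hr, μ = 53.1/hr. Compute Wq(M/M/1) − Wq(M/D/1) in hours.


ρ = 35.35/53.1 = 0.6657
Wq(M/M/1) = ρ/(μ−λ) = 0.6657/17.75 = 0.03751 hr
Wq(M/D/1) = ρ/(2(μ−λ)) = 0.01875 hr
Savings = 0.03751 − 0.01875 = 0.01875 hr

Final: 0.01875 hr


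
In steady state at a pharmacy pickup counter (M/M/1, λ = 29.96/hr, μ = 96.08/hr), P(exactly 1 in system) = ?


ρ = 29.96/96.08 = 0.3118
P_n = (1−ρ)·ρ^n = (1 − 0.3118)·0.3118^1 = 0.6882·0.311823 = 0.214590

Final: 0.214590


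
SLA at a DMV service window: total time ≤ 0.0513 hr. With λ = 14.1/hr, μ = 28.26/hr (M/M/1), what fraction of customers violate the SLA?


W ~ Exponential(μ−λ) for M/M/1.
μ − λ = 28.26 − 14.1 = 14.1600
P(W > t) = e^{−(μ−λ)t} = e^{−0.7264} = 0.483643

Final: 0.483643


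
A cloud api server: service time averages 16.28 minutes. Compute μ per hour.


μ = 1/(service time) in consistent units.
1 hour = 60 min, so μ = 60/16.28 = 3.6855 per hour

Final: 3.6855 /hr


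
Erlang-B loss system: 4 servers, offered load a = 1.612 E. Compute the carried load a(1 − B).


B(4,1.612) = 0.057527 (Erlang-B)
Carried load = a(1 − B) = 1.612·(1 − 0.057527) = 1.612·0.942473 = 1.5193 E

Final: 1.5193 Erlangs


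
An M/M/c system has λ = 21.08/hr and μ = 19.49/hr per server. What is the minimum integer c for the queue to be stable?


Stability requires cμ > λ ⇔ c > λ/μ.
λ/μ = 21.08/19.49 = 1.0816
Minimum integer c = ⌊1.0816⌋ + 1 = 2
Check: 2·19.49 = 38.98 > 21.08, while 1·19.49 = 19.49 ≤ 21.08

Final: 2 servers


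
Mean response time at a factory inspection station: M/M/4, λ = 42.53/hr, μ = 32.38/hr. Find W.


a = 1.3135; ρ = 0.3284; P₀ = 0.267497
Lq = P₀·a^c·ρ/(c!(1−ρ)²) = 0.02415
Wq = Lq/λ = 0.02415/42.53 = 0.0005678 hr
W = Wq + 1/μ = 0.0005678 + 0.03088 = 0.03145 hr

Final: 0.03145 hr


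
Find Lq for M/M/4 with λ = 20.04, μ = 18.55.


a = λ/μ = 1.0803; ρ = a/4 = 0.2701
P₀ = 0.338780
Lq = P₀·a^c·ρ / (c!·(1−ρ)²) = 0.338780·1.36212·0.2701/(24·0.53278)
= 0.009747

Final: 0.009747


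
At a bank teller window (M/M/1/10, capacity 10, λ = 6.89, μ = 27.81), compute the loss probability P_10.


ρ = λ/μ = 6.89/27.81 = 0.2478
P_K = (1−ρ)ρ^K/(1−ρ^(K+1)) = (0.7522·0.0000008713)/(1 − 0.0000002159)
= 0.0000006555/1.000000 = 0.0000006555

Final: 0.0000006555


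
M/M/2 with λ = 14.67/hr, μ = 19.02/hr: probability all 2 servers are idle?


a = λ/μ = 14.67/19.02 = 0.7713; ρ = a/c = 0.3856
Σ_{k=0}^{1} a^k/k! (terms k=0..1) = 1.00000 + 0.77129 = 1.77129
Tail: a^2/(2!(1−ρ)) = 0.59489/(2·0.6144) = 0.48416
P₀ = 1/(1.77129 + 0.48416) = 1/2.25546 = 0.443369

Final: 0.443369


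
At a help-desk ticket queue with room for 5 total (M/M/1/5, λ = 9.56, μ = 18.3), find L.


ρ = 9.56/18.3 = 0.5224
L = ρ[1 − (K+1)ρ^K + Kρ^(K+1)] / [(1−ρ)(1−ρ^(K+1))]
Numerator: 0.5224·(1 − 6·0.038908 + 5·0.020325) = 0.453542
Denominator: (0.4776)·(0.979675) = 0.467888
L = 0.453542/0.467888 = 0.9693

Final: 0.9693


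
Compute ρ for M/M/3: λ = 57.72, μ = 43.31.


ρ = λ/(cμ) = 57.72/(3·43.31) = 57.72/129.93 = 0.4442

Final: 0.4442


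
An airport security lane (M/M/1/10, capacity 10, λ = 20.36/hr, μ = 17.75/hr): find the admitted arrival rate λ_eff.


ρ = 1.1470; P_K = (1−ρ)ρ^10/(1−ρ^11) = 0.164586
λ_eff = λ(1 − P_K) = 20.36·(1 − 0.164586) = 20.36·0.835414 = 17.0090 /hr

Final: 17.0090 /hr


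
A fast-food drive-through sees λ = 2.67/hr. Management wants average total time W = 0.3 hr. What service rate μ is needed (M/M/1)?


W = 1/(μ−λ) ⇒ μ − λ = 1/W = 1/0.3 = 3.3333
μ = λ + 1/W = 2.67 + 3.3333 = 6.0033 per hr

Final: 6.0033 /hr


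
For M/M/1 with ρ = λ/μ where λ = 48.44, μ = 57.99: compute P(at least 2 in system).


ρ = 48.44/57.99 = 0.8353
P(N ≥ n) = ρ^n = 0.8353^2 = 0.697754

Final: 0.697754


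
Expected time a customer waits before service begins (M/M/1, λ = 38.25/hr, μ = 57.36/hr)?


ρ = 38.25/57.36 = 0.6668
Wq = ρ/(μ−λ) = 0.6668/(57.36 − 38.25) = 0.6668/19.11 = 0.03489 hr

Final: 0.03489 hr


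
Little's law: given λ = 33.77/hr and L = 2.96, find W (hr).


W = L/λ = 2.96/33.77 = 0.08765 hr

Final: 0.08765 hr


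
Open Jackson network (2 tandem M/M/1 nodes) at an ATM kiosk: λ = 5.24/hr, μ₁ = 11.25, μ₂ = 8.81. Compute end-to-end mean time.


Each node sees arrival rate λ = 5.24/hr (tandem ⇒ throughput preserved).
W₁ = 1/(μ₁−λ) = 1/(11.25−5.24) = 0.16639 hr
W₂ = 1/(μ₂−λ) = 1/(8.81−5.24) = 0.28011 hr
W_total = W₁ + W₂ = 0.16639 + 0.28011 = 0.44650 hr

Final: 0.44650 hr


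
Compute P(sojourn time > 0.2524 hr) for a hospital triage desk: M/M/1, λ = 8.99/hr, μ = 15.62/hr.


W ~ Exponential(μ−λ) for M/M/1.
μ − λ = 15.62 − 8.99 = 6.6300
P(W > t) = e^{−(μ−λ)t} = e^{−1.6734} = 0.187606

Final: 0.187606


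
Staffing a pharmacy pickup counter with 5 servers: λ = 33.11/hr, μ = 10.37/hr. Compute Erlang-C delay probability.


a = λ/μ = 3.1929; ρ = a/5 = 0.6386
P₀ = 0.037459 (from M/M/c formula)
C(c,a) = [a^c/(c!(1−ρ))]·P₀ = [331.81967/(120·0.3614)]·0.037459
= 7.65068·0.037459 = 0.286587

Final: 0.286587


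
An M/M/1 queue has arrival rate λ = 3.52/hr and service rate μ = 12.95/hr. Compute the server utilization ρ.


ρ = λ/μ = 3.52/12.95 = 0.2718

Final: 0.2718


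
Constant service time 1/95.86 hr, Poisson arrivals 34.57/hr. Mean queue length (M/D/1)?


ρ = 34.57/95.86 = 0.3606
M/D/1: Lq = ρ²/(2(1−ρ)) = 0.1301/(2·0.6394) = 0.10170

Final: 0.10170


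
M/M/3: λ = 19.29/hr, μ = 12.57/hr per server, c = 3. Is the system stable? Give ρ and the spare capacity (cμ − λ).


Total capacity cμ = 3·12.57 = 37.71/hr
ρ = λ/(cμ) = 19.29/37.71 = 0.5115
Stable ⇔ ρ < 1: YES
Spare capacity = cμ − λ = 37.71 − 19.29 = 18.42/hr

Final: ρ = 0.5115; stable; margin = 18.42/hr


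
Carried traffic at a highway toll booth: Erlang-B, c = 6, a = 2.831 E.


B(6,2.831) = 0.043264 (Erlang-B)
Carried load = a(1 − B) = 2.831·(1 − 0.043264) = 2.831·0.956736 = 2.7085 E

Final: 2.7085 Erlangs


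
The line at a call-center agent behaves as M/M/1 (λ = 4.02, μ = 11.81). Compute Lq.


ρ = 4.02/11.81 = 0.3404
Lq = ρ²/(1−ρ) = 0.1159/0.6596 = 0.1757

Final: 0.1757


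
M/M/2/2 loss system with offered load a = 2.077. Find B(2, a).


B(c,a) = (a^c/c!) / Σ_{k=0}^{c} a^k/k!
a^2/2! = 2.156964
Σ terms (k=0..2): 1.00000 + 2.07700 + 2.15696 = 5.233964
B = 2.156964/5.233964 = 0.412109

Final: 0.412109


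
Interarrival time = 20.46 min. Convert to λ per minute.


λ = 1/(interarrival time) in consistent units.
1 minute = 1 min, so λ = 1/20.46 = 0.04888 per minute

Final: 0.04888 /min


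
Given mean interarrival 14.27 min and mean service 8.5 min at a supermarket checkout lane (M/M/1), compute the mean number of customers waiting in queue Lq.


λ = 60/14.27 = 4.2046 /hr
μ = 60/8.5 = 7.0588 /hr
ρ = λ/μ = 4.2046/7.0588 = 0.5957
Lq = ρ²/(1−ρ) = 0.3548/0.4043 = 0.8775

Final: 0.8775


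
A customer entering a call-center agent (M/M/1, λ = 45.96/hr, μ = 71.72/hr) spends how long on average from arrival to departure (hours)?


W = 1/(μ−λ) = 1/(71.72 − 45.96) = 1/25.76 = 0.03882 hr

Final: 0.03882 hr


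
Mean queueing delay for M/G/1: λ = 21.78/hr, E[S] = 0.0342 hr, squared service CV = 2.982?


ρ = λ·E[S] = 21.78·0.0342 = 0.7449
E[S²] = E[S]²(1+C_s²) = 0.0342²·(1+2.982) = 0.004658
Wq = λ·E[S²]/(2(1−ρ)) = 21.78·0.004658/(2·0.2551) = 0.19881 hr

Final: 0.19881 hr


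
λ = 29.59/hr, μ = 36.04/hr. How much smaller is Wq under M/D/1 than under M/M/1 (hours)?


ρ = 29.59/36.04 = 0.8210
Wq(M/M/1) = ρ/(μ−λ) = 0.8210/6.45 = 0.12729 hr
Wq(M/D/1) = ρ/(2(μ−λ)) = 0.06365 hr
Savings = 0.12729 − 0.06365 = 0.06365 hr

Final: 0.06365 hr


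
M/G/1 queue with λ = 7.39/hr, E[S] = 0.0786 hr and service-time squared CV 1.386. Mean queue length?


ρ = λ·E[S] = 7.39·0.0786 = 0.5809
Lq = ρ²(1+C_s²)/(2(1−ρ)) = 0.3374·(1+1.386)/(2·0.4191)
= 0.3374·2.3860/0.8383 = 0.96030

Final: 0.96030


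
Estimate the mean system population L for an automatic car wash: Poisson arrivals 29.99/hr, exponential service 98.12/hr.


ρ = λ/μ = 29.99/98.12 = 0.3056
L = ρ/(1−ρ) = 0.3056/(1 − 0.3056) = 0.3056/0.6944 = 0.4402

Final: 0.4402


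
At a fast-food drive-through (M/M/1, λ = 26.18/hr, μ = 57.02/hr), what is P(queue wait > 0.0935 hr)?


ρ = 26.18/57.02 = 0.4591
P(Wq > t) = ρ·e^{−(μ−λ)t} = 0.4591·e^{−2.8835}
= 0.4591·0.055936 = 0.025682

Final: 0.025682


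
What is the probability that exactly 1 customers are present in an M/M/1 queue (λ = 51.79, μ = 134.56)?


ρ = 51.79/134.56 = 0.3849
P_n = (1−ρ)·ρ^n = (1 − 0.3849)·0.3849^1 = 0.6151·0.384884 = 0.236748

Final: 0.236748


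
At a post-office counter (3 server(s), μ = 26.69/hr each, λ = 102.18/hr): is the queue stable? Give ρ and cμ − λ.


Total capacity cμ = 3·26.69 = 80.07/hr
ρ = λ/(cμ) = 102.18/80.07 = 1.2761
Stable ⇔ ρ < 1: NO
Spare capacity = cμ − λ = 80.07 − 102.18 = -22.11/hr

Final: ρ = 1.2761; unstable; margin = -22.11/hr


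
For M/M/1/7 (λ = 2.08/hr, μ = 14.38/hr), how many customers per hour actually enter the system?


ρ = 0.1446; P_K = (1−ρ)ρ^7/(1−ρ^8) = 0.000001133
λ_eff = λ(1 − P_K) = 2.08·(1 − 0.000001133) = 2.08·0.999999 = 2.0800 /hr

Final: 2.0800 /hr


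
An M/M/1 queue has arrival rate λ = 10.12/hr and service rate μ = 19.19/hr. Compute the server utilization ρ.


ρ = λ/μ = 10.12/19.19 = 0.5274

Final: 0.5274


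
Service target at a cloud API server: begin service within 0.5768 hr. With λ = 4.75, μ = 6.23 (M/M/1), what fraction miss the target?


ρ = 4.75/6.23 = 0.7624
P(Wq > t) = ρ·e^{−(μ−λ)t} = 0.7624·e^{−0.8537}
= 0.7624·0.425852 = 0.324686

Final: 0.324686


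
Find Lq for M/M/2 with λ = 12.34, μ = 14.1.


a = λ/μ = 0.8752; ρ = a/2 = 0.4376
P₀ = 0.391219
Lq = P₀·a^c·ρ / (c!·(1−ρ)²) = 0.391219·0.76594·0.4376/(2·0.31631)
= 0.20727

Final: 0.20727


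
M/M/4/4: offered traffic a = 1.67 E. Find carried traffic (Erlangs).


B(4,1.67) = 0.062748 (Erlang-B)
Carried load = a(1 − B) = 1.67·(1 − 0.062748) = 1.67·0.937252 = 1.5652 E

Final: 1.5652 Erlangs


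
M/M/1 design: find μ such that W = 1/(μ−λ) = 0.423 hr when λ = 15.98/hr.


W = 1/(μ−λ) ⇒ μ − λ = 1/W = 1/0.423 = 2.3641
μ = λ + 1/W = 15.98 + 2.3641 = 18.3441 per hr

Final: 18.3441 /hr


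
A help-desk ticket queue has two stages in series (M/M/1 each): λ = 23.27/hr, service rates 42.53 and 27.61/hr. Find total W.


Each node sees arrival rate λ = 23.27/hr (tandem ⇒ throughput preserved).
W₁ = 1/(μ₁−λ) = 1/(42.53−23.27) = 0.05192 hr
W₂ = 1/(μ₂−λ) = 1/(27.61−23.27) = 0.23041 hr
W_total = W₁ + W₂ = 0.05192 + 0.23041 = 0.28234 hr

Final: 0.28234 hr


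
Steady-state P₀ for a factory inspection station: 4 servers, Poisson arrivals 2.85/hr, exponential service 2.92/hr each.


a = λ/μ = 2.85/2.92 = 0.9760; ρ = a/c = 0.2440
Σ_{k=0}^{3} a^k/k! (terms k=0..3) = 1.00000 + 0.97603 + 0.47631 + 0.15497 = 2.60731
Tail: a^4/(4!(1−ρ)) = 0.90750/(24·0.7560) = 0.05002
P₀ = 1/(2.60731 + 0.05002) = 1/2.65732 = 0.376318

Final: 0.376318


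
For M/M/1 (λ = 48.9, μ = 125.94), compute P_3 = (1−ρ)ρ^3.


ρ = 48.9/125.94 = 0.3883
P_n = (1−ρ)·ρ^n = (1 − 0.3883)·0.3883^3 = 0.6117·0.058538 = 0.035809

Final: 0.035809


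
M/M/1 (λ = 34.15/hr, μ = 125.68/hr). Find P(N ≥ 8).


ρ = 34.15/125.68 = 0.2717
P(N ≥ n) = ρ^n = 0.2717^8 = 0.00002972

Final: 0.00002972


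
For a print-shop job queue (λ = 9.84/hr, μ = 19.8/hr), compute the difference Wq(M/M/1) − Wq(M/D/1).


ρ = 9.84/19.8 = 0.4970
Wq(M/M/1) = ρ/(μ−λ) = 0.4970/9.96 = 0.04990 hr
Wq(M/D/1) = ρ/(2(μ−λ)) = 0.02495 hr
Savings = 0.04990 − 0.02495 = 0.02495 hr

Final: 0.02495 hr


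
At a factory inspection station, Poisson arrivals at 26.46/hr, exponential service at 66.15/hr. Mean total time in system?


W = 1/(μ−λ) = 1/(66.15 − 26.46) = 1/39.69 = 0.02520 hr

Final: 0.02520 hr


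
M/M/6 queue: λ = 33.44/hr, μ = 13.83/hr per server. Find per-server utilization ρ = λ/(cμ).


ρ = λ/(cμ) = 33.44/(6·13.83) = 33.44/82.98 = 0.4030

Final: 0.4030


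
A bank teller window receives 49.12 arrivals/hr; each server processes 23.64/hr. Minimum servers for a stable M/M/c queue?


Stability requires cμ > λ ⇔ c > λ/μ.
λ/μ = 49.12/23.64 = 2.0778
Minimum integer c = ⌊2.0778⌋ + 1 = 3
Check: 3·23.64 = 70.92 > 49.12, while 2·23.64 = 47.28 ≤ 49.12

Final: 3 servers


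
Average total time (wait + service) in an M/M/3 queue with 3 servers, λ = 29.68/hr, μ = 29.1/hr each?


a = 1.0199; ρ = 0.3400; P₀ = 0.356128
Lq = P₀·a^c·ρ/(c!(1−ρ)²) = 0.04915
Wq = Lq/λ = 0.04915/29.68 = 0.001656 hr
W = Wq + 1/μ = 0.001656 + 0.03436 = 0.03602 hr

Final: 0.03602 hr


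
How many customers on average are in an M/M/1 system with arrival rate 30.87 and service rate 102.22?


ρ = λ/μ = 30.87/102.22 = 0.3020
L = ρ/(1−ρ) = 0.3020/(1 − 0.3020) = 0.3020/0.6980 = 0.4327

Final: 0.4327


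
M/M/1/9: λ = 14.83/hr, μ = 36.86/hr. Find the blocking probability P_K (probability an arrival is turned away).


ρ = λ/μ = 14.83/36.86 = 0.4023
P_K = (1−ρ)ρ^K/(1−ρ^(K+1)) = (0.5977·0.0002762)/(1 − 0.0001111)
= 0.0001651/0.999889 = 0.0001651

Final: 0.0001651


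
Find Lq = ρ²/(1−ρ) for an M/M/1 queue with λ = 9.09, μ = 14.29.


ρ = 9.09/14.29 = 0.6361
Lq = ρ²/(1−ρ) = 0.4046/0.3639 = 1.1120

Final: 1.1120


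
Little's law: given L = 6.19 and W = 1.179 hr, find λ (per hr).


λ = L/W = 6.19/1.179 = 5.2502 /hr

Final: 5.2502 /hr


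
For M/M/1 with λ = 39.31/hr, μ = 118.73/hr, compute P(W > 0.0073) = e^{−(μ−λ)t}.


W ~ Exponential(μ−λ) for M/M/1.
μ − λ = 118.73 − 39.31 = 79.4200
P(W > t) = e^{−(μ−λ)t} = e^{−0.5798} = 0.560029

Final: 0.560029


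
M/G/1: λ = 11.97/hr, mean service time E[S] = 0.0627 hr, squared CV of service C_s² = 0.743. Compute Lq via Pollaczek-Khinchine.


ρ = λ·E[S] = 11.97·0.0627 = 0.7505
Lq = ρ²(1+C_s²)/(2(1−ρ)) = 0.5633·(1+0.743)/(2·0.2495)
= 0.5633·1.7430/0.4990 = 1.96767

Final: 1.96767


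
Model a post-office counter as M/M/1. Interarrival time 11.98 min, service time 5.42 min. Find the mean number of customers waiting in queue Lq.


λ = 60/11.98 = 5.0083 /hr
μ = 60/5.42 = 11.0701 /hr
ρ = λ/μ = 5.0083/11.0701 = 0.4524
Lq = ρ²/(1−ρ) = 0.2047/0.5476 = 0.3738

Final: 0.3738


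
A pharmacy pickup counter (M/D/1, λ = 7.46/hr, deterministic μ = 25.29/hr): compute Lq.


ρ = 7.46/25.29 = 0.2950
M/D/1: Lq = ρ²/(2(1−ρ)) = 0.08701/(2·0.7050) = 0.06171

Final: 0.06171


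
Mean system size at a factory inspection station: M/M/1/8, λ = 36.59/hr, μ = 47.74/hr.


ρ = 36.59/47.74 = 0.7664
L = ρ[1 − (K+1)ρ^K + Kρ^(K+1)] / [(1−ρ)(1−ρ^(K+1))]
Numerator: 0.7664·(1 − 9·0.119080 + 8·0.091268) = 0.504644
Denominator: (0.2336)·(0.908732) = 0.212240
L = 0.504644/0.212240 = 2.3777

Final: 2.3777


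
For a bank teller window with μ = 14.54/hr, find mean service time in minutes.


Mean service time = 1/μ = 1/14.54 hour = 0.06878 hour
In minutes: 0.06878 × 60 = 4.1265 min

Final: 4.1265 min


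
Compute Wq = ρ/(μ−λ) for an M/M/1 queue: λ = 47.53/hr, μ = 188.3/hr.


ρ = 47.53/188.3 = 0.2524
Wq = ρ/(μ−λ) = 0.2524/(188.3 − 47.53) = 0.2524/140.77 = 0.001793 hr

Final: 0.001793 hr


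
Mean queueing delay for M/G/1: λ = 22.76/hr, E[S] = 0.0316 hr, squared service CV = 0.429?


ρ = λ·E[S] = 22.76·0.0316 = 0.7192
E[S²] = E[S]²(1+C_s²) = 0.0316²·(1+0.429) = 0.001427
Wq = λ·E[S²]/(2(1−ρ)) = 22.76·0.001427/(2·0.2808) = 0.05783 hr

Final: 0.05783 hr


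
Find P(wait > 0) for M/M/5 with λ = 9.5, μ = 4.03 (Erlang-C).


a = λ/μ = 2.3573; ρ = a/5 = 0.4715
P₀ = 0.092994 (from M/M/c formula)
C(c,a) = [a^c/(c!(1−ρ))]·P₀ = [72.79353/(120·0.5285)]·0.092994
= 1.14772·0.092994 = 0.106731

Final: 0.106731


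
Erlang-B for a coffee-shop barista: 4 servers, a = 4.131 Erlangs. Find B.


B(c,a) = (a^c/c!) / Σ_{k=0}^{c} a^k/k!
a^4/4! = 12.134155
Σ terms (k=0..4): 1.00000 + 4.13100 + 8.53258 + 11.74936 + 12.13415 = 37.547099
B = 12.134155/37.547099 = 0.323172

Final: 0.323172


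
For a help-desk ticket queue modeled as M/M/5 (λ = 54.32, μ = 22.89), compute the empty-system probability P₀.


a = λ/μ = 54.32/22.89 = 2.3731; ρ = a/c = 0.4746
Σ_{k=0}^{4} a^k/k! (terms k=0..4) = 1.00000 + 2.37309 + 2.81577 + 2.22736 + 1.32143 = 9.73766
Tail: a^5/(5!(1−ρ)) = 75.26098/(120·0.5254) = 1.19375
P₀ = 1/(9.73766 + 1.19375) = 1/10.93141 = 0.091480

Final: 0.091480


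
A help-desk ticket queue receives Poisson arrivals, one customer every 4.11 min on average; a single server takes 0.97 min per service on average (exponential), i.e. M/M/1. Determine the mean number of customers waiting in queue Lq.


λ = 60/4.11 = 14.5985 /hr
μ = 60/0.97 = 61.8557 /hr
ρ = λ/μ = 14.5985/61.8557 = 0.2360
Lq = ρ²/(1−ρ) = 0.05570/0.7640 = 0.07291

Final: 0.07291


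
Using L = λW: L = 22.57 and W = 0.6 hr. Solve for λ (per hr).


λ = L/W = 22.57/0.6 = 37.6167 /hr

Final: 37.6167 /hr


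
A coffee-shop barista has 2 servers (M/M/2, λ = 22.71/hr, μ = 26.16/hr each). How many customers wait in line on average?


a = λ/μ = 0.8681; ρ = a/2 = 0.4341
P₀ = 0.394642
Lq = P₀·a^c·ρ / (c!·(1−ρ)²) = 0.394642·0.75363·0.4341/(2·0.32029)
= 0.20153

Final: 0.20153


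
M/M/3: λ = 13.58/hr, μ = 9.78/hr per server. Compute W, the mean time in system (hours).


a = 1.3885; ρ = 0.4628; P₀ = 0.239048
Lq = P₀·a^c·ρ/(c!(1−ρ)²) = 0.17111
Wq = Lq/λ = 0.17111/13.58 = 0.01260 hr
W = Wq + 1/μ = 0.01260 + 0.10225 = 0.11485 hr

Final: 0.11485 hr


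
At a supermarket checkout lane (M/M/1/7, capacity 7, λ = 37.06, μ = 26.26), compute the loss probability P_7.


ρ = λ/μ = 37.06/26.26 = 1.4113
P_K = (1−ρ)ρ^K/(1−ρ^(K+1)) = (-0.4113·11.150000)/(1 − 15.735681)
= -4.585681/-14.735681 = 0.311196

Final: 0.311196


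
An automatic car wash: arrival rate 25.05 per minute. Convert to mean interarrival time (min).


Mean interarrival time = 1/λ = 1/25.05 minute = 0.03992 minute
In minutes: 0.03992 × 1 = 0.03992 min

Final: 0.03992 min


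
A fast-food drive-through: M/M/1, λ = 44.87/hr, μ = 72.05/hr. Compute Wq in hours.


ρ = 44.87/72.05 = 0.6228
Wq = ρ/(μ−λ) = 0.6228/(72.05 − 44.87) = 0.6228/27.18 = 0.02291 hr

Final: 0.02291 hr


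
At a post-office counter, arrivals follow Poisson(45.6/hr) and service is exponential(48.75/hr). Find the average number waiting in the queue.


ρ = 45.6/48.75 = 0.9354
Lq = ρ²/(1−ρ) = 0.8749/0.06462 = 13.5408

Final: 13.5408


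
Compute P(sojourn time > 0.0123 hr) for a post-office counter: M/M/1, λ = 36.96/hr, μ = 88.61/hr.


W ~ Exponential(μ−λ) for M/M/1.
μ − λ = 88.61 − 36.96 = 51.6500
P(W > t) = e^{−(μ−λ)t} = e^{−0.6353} = 0.529779

Final: 0.529779


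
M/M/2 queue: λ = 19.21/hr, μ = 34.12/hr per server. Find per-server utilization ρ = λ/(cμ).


ρ = λ/(cμ) = 19.21/(2·34.12) = 19.21/68.24 = 0.2815

Final: 0.2815


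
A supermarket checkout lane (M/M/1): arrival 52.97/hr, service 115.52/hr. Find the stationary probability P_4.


ρ = 52.97/115.52 = 0.4585
P_n = (1−ρ)·ρ^n = (1 − 0.4585)·0.4585^4 = 0.5415·0.044207 = 0.023937

Final: 0.023937


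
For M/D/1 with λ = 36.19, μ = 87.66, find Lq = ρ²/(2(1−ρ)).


ρ = 36.19/87.66 = 0.4128
M/D/1: Lq = ρ²/(2(1−ρ)) = 0.1704/(2·0.5872) = 0.14514

Final: 0.14514


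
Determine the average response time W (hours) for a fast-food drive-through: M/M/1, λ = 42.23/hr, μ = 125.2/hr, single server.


W = 1/(μ−λ) = 1/(125.2 − 42.23) = 1/82.97 = 0.01205 hr

Final: 0.01205 hr


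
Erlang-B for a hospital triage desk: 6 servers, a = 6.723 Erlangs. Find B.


B(c,a) = (a^c/c!) / Σ_{k=0}^{c} a^k/k!
a^6/6! = 128.246692
Σ terms (k=0..6): 1.00000 + 6.72300 + 22.59936 + 50.64518 + 85.12188 + 114.45488 + 128.24669 = 408.790990
B = 128.246692/408.790990 = 0.313722

Final: 0.313722


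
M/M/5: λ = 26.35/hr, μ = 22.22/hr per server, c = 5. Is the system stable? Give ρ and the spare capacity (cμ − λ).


Total capacity cμ = 5·22.22 = 111.10/hr
ρ = λ/(cμ) = 26.35/111.10 = 0.2372
Stable ⇔ ρ < 1: YES
Spare capacity = cμ − λ = 111.10 − 26.35 = 84.75/hr

Final: ρ = 0.2372; stable; margin = 84.75/hr


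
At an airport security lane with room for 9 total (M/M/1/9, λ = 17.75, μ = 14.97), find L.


ρ = 17.75/14.97 = 1.1857
L = ρ[1 − (K+1)ρ^K + Kρ^(K+1)] / [(1−ρ)(1−ρ^(K+1))]
Numerator: 1.1857·(1 − 10·4.632218 + 9·5.492443) = 4.873016
Denominator: (-0.1857)·(-4.492443) = 0.834268
L = 4.873016/0.834268 = 5.8411

Final: 5.8411


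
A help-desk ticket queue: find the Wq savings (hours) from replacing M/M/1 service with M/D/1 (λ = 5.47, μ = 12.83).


ρ = 5.47/12.83 = 0.4263
Wq(M/M/1) = ρ/(μ−λ) = 0.4263/7.36 = 0.05793 hr
Wq(M/D/1) = ρ/(2(μ−λ)) = 0.02896 hr
Savings = 0.05793 − 0.02896 = 0.02896 hr

Final: 0.02896 hr


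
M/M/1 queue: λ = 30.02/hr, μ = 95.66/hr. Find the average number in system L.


ρ = λ/μ = 30.02/95.66 = 0.3138
L = ρ/(1−ρ) = 0.3138/(1 − 0.3138) = 0.3138/0.6862 = 0.4573

Final: 0.4573


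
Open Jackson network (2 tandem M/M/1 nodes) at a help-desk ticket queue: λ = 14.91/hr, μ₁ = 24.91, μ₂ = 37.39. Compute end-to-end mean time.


Each node sees arrival rate λ = 14.91/hr (tandem ⇒ throughput preserved).
W₁ = 1/(μ₁−λ) = 1/(24.91−14.91) = 0.10000 hr
W₂ = 1/(μ₂−λ) = 1/(37.39−14.91) = 0.04448 hr
W_total = W₁ + W₂ = 0.10000 + 0.04448 = 0.14448 hr

Final: 0.14448 hr


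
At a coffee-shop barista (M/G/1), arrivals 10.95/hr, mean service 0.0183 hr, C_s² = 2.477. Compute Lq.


ρ = λ·E[S] = 10.95·0.0183 = 0.2004
Lq = ρ²(1+C_s²)/(2(1−ρ)) = 0.04015·(1+2.477)/(2·0.7996)
= 0.04015·3.4770/1.5992 = 0.08730

Final: 0.08730


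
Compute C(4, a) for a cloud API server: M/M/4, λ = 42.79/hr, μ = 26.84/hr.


a = λ/μ = 1.5943; ρ = a/4 = 0.3986
P₀ = 0.200481 (from M/M/c formula)
C(c,a) = [a^c/(c!(1−ρ))]·P₀ = [6.46010/(24·0.6014)]·0.200481
= 0.44755·0.200481 = 0.089725

Final: 0.089725


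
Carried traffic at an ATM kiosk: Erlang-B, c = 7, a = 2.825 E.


B(7,2.825) = 0.017043 (Erlang-B)
Carried load = a(1 − B) = 2.825·(1 − 0.017043) = 2.825·0.982957 = 2.7769 E

Final: 2.7769 Erlangs


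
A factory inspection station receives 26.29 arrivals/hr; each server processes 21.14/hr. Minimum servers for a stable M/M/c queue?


Stability requires cμ > λ ⇔ c > λ/μ.
λ/μ = 26.29/21.14 = 1.2436
Minimum integer c = ⌊1.2436⌋ + 1 = 2
Check: 2·21.14 = 42.28 > 26.29, while 1·21.14 = 21.14 ≤ 26.29

Final: 2 servers


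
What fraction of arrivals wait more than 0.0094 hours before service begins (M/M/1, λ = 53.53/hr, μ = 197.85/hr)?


ρ = 53.53/197.85 = 0.2706
P(Wq > t) = ρ·e^{−(μ−λ)t} = 0.2706·e^{−1.3566}
= 0.2706·0.257533 = 0.069678

Final: 0.069678


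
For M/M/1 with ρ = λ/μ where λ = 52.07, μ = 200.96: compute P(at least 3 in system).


ρ = 52.07/200.96 = 0.2591
P(N ≥ n) = ρ^n = 0.2591^3 = 0.017395

Final: 0.017395


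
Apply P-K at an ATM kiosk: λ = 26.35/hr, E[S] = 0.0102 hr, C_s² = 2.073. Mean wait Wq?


ρ = λ·E[S] = 26.35·0.0102 = 0.2688
E[S²] = E[S]²(1+C_s²) = 0.0102²·(1+2.073) = 0.0003197
Wq = λ·E[S²]/(2(1−ρ)) = 26.35·0.0003197/(2·0.7312) = 0.005760 hr

Final: 0.005760 hr


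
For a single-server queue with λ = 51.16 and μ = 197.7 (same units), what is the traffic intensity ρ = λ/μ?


ρ = λ/μ = 51.16/197.7 = 0.2588

Final: 0.2588


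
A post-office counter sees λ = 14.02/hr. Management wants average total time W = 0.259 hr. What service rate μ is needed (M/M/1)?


W = 1/(μ−λ) ⇒ μ − λ = 1/W = 1/0.259 = 3.8610
μ = λ + 1/W = 14.02 + 3.8610 = 17.8810 per hr

Final: 17.8810 /hr


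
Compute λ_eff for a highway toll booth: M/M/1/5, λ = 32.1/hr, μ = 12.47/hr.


ρ = 2.5742; P_K = (1−ρ)ρ^5/(1−ρ^6) = 0.613635
λ_eff = λ(1 − P_K) = 32.1·(1 − 0.613635) = 32.1·0.386365 = 12.4023 /hr

Final: 12.4023 /hr


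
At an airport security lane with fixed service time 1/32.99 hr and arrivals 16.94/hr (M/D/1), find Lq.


ρ = 16.94/32.99 = 0.5135
M/D/1: Lq = ρ²/(2(1−ρ)) = 0.2637/(2·0.4865) = 0.27098

Final: 0.27098


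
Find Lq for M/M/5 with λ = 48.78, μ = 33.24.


a = λ/μ = 1.4675; ρ = a/5 = 0.2935
P₀ = 0.230173
Lq = P₀·a^c·ρ / (c!·(1−ρ)²) = 0.230173·6.80619·0.2935/(120·0.49914)
= 0.007677

Final: 0.007677


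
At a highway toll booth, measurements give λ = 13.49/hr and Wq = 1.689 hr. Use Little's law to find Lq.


Lq = λWq = 13.49·1.689 = 22.7846

Final: 22.7846


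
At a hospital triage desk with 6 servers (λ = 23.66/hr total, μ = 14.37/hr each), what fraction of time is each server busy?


ρ = λ/(cμ) = 23.66/(6·14.37) = 23.66/86.22 = 0.2744

Final: 0.2744


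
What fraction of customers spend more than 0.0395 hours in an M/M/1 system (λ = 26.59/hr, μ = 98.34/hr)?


W ~ Exponential(μ−λ) for M/M/1.
μ − λ = 98.34 − 26.59 = 71.7500
P(W > t) = e^{−(μ−λ)t} = e^{−2.8341} = 0.058770

Final: 0.058770


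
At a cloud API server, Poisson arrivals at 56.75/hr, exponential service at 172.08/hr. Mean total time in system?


W = 1/(μ−λ) = 1/(172.08 − 56.75) = 1/115.33 = 0.008671 hr

Final: 0.008671 hr
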